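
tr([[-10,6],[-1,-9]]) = -19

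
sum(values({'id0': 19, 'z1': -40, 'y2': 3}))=-18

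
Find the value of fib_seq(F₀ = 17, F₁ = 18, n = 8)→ F_2 = F_1 + F_0 = 35
F_3 = F_2 + F_1 = 53
F_4 = F_3 + F_2 = 88
...
= [17, 18, 35, 53, 88, 141, 229, 370]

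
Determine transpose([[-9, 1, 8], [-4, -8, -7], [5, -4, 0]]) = [[-9, -4, 5], [1, -8, -4], [8, -7, 0]]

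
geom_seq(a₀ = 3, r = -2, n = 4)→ [3, -6, 12, -24]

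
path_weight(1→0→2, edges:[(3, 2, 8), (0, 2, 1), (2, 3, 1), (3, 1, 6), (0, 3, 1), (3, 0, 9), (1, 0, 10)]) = w(1→0)=10 + w(0→2)=1
= 11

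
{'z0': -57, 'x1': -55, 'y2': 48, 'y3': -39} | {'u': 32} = {'z0': -57, 'x1': -55, 'y2': 48, 'y3': -39, 'u': 32}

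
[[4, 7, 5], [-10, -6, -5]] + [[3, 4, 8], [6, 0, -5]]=[[7, 11, 13], [-4, -6, -10]]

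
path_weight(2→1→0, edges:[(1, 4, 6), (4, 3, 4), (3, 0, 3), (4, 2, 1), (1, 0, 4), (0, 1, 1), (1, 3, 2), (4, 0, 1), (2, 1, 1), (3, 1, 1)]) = 5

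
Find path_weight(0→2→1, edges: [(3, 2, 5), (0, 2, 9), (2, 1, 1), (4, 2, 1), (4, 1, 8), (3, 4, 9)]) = 10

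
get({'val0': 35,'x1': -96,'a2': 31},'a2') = 31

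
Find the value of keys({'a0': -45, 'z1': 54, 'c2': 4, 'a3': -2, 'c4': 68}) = ['a0', 'z1', 'c2', 'a3', 'c4']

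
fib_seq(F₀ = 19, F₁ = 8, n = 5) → [19, 8, 27, 35, 62]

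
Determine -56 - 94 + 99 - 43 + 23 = -71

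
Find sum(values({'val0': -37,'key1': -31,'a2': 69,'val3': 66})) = (-37) + (-31) + 69 + 66
= 67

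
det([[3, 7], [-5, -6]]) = (3)*(-6) - (7)*(-5)
= 17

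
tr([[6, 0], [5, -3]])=3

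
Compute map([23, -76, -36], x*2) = [46, -152, -72]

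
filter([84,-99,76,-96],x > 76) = keep x where x > 76: 84✓, -99✗, 76✗, -96✗
= [84]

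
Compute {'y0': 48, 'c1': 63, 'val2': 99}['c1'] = 63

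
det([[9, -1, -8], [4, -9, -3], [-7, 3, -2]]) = 622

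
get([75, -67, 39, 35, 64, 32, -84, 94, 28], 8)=28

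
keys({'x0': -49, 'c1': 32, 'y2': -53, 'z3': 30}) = ['x0', 'c1', 'y2', 'z3']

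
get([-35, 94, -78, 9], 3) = 9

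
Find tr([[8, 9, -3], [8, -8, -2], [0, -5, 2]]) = diagonal: 8 + (-8) + 2
= 2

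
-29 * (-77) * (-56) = -125048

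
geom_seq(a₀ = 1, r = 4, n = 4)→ a_0 = 1*4^0 = 1
a_1 = 1*4^1 = 4
a_2 = 1*4^2 = 16
...
= [1, 4, 16, 64]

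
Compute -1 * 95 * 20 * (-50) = 95000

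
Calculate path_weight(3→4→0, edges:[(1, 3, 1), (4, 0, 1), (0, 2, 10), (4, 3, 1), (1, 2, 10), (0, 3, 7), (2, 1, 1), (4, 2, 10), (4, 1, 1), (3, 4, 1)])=w(3→4)=1 + w(4→0)=1
= 2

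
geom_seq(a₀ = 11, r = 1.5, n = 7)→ a_0 = 11*1.5^0 = 11.0
a_1 = 11*1.5^1 = 16.5
a_2 = 11*1.5^2 = 24.75
...
= [11.0, 16.5, 24.75, 37.125, 55.6875, 83.53125, 125.296875]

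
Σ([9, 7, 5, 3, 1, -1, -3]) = 9 + 7 + 5 + 3 + 1 + (-1) + (-3)
= 21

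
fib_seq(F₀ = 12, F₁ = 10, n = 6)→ [12, 10, 22, 32, 54, 86]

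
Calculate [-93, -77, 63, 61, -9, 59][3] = 61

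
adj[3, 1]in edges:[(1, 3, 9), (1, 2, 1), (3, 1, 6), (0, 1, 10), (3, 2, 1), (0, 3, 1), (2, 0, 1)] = 6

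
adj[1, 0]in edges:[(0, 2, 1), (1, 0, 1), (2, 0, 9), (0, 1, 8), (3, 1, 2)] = 1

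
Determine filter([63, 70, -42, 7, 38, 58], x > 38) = keep x where x > 38: 63✓, 70✓, -42✗, 7✗, 38✗, 58✓
= [63, 70, 58]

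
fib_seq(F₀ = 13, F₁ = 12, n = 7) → F_2 = F_1 + F_0 = 25
F_3 = F_2 + F_1 = 37
F_4 = F_3 + F_2 = 62
...
= [13, 12, 25, 37, 62, 99, 161]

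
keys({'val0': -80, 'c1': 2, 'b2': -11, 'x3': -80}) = ['val0', 'c1', 'b2', 'x3']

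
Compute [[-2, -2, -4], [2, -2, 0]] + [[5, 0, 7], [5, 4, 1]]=[[3, -2, 3], [7, 2, 1]]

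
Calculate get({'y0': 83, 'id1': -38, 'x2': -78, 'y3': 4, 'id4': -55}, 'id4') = -55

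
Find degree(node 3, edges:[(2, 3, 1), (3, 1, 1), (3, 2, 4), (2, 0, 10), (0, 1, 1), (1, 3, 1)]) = 4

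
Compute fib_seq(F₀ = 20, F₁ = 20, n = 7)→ F_2 = F_1 + F_0 = 40
F_3 = F_2 + F_1 = 60
F_4 = F_3 + F_2 = 100
...
= [20, 20, 40, 60, 100, 160, 260]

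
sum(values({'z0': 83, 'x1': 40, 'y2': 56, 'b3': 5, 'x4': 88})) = 83 + 40 + 56 + 5 + 88
= 272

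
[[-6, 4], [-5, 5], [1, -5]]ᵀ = [[-6, -5, 1], [4, 5, -5]]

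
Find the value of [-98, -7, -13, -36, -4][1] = -7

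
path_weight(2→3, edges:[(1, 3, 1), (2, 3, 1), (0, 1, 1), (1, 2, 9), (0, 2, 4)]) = 1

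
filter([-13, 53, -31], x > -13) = [53]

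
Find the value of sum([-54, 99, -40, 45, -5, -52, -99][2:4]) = slice → [-40, 45]
(-40) + 45
= 5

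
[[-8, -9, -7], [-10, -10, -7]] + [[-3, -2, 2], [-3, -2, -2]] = [[-11, -11, -5], [-13, -12, -9]]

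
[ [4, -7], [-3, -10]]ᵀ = [[4, -3], [-7, -10]]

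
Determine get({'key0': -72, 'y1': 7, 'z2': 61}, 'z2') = 61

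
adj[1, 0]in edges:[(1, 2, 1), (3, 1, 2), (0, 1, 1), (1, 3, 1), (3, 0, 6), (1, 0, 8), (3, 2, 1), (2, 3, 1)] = 8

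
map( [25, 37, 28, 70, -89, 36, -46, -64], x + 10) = 25+10=35, 37+10=47, 28+10=38, 70+10=80, -89+10=-79, 36+10=46, -46+10=-36, -64+10=-54
= [35, 47, 38, 80, -79, 46, -36, -54]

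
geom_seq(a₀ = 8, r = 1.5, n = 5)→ [8.0, 12.0, 18.0, 27.0, 40.5]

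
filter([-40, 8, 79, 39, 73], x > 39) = [79, 73]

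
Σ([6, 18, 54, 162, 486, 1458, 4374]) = 6 + 18 + 54 + 162 + 486 + 1458 + 4374
= 6558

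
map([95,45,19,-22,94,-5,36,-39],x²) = [9025, 2025, 361, 484, 8836, 25, 1296, 1521]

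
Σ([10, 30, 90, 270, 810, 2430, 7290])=10930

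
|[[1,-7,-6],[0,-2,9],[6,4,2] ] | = -490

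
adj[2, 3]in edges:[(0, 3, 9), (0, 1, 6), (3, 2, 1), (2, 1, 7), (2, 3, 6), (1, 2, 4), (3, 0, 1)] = 6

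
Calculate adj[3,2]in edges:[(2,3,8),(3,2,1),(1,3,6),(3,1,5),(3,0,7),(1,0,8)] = 1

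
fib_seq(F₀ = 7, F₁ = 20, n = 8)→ [7, 20, 27, 47, 74, 121, 195, 316]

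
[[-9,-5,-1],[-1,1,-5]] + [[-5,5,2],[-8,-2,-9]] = [[-14, 0, 1], [-9, -1, -14]]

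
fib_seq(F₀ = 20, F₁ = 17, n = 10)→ F_2 = F_1 + F_0 = 37
F_3 = F_2 + F_1 = 54
F_4 = F_3 + F_2 = 91
...
= [20, 17, 37, 54, 91, 145, 236, 381, 617, 998]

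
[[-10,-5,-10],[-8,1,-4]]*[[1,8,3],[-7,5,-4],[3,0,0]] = [[-5, -105, -10], [-27, -59, -28]]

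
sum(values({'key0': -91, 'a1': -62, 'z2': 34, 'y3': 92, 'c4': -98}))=(-91) + (-62) + 34 + 92 + (-98)
= -125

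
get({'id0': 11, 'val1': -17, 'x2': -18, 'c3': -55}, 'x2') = -18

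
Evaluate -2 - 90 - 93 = -185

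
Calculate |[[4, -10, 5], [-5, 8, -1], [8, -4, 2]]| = (1)*(4)*det([[8, -1], [-4, 2]]) + (-1)*(-10)*det([[-5, -1], [8, 2]]) + (1)*(5)*det([[-5, 8], [8, -4]])
= 48 + -20 + -220
= -192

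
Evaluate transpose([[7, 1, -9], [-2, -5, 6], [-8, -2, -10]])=[[7, -2, -8], [1, -5, -2], [-9, 6, -10]]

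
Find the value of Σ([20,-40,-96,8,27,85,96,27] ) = 20 + (-40) + (-96) + 8 + 27 + 85 + 96 + 27
= 127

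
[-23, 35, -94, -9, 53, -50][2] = -94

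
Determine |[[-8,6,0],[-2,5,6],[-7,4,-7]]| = (1)*(-8)*det([[5, 6], [4, -7]]) + (-1)*(6)*det([[-2, 6], [-7, -7]]) + (1)*(0)*det([[-2, 5], [-7, 4]])
= 472 + -336 + 0
= 136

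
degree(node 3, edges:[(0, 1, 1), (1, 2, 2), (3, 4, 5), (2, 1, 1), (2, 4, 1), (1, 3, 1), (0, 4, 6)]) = 2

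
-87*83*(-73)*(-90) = -47441970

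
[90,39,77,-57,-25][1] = 39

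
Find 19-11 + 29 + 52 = 89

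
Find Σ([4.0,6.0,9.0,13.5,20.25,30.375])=83.125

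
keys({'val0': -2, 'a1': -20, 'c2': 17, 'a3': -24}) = ['val0', 'a1', 'c2', 'a3']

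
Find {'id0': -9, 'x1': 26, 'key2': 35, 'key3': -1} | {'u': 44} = {'id0': -9, 'x1': 26, 'key2': 35, 'key3': -1, 'u': 44}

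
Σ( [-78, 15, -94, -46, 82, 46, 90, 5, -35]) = (-78) + 15 + (-94) + (-46) + 82 + 46 + 90 + 5 + (-35)
= -15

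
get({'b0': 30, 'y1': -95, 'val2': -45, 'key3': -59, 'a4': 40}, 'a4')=40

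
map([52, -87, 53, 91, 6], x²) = [2704, 7569, 2809, 8281, 36]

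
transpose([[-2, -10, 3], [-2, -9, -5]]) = [[-2, -2], [-10, -9], [3, -5]]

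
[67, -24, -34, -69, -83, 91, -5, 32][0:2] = [67, -24]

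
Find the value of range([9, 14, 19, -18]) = 37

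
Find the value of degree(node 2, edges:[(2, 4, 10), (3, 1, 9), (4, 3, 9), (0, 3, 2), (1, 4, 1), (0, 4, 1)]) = 1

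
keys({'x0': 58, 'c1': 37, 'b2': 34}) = ['x0', 'c1', 'b2']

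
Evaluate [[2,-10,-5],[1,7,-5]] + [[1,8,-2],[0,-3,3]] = [[3, -2, -7], [1, 4, -2]]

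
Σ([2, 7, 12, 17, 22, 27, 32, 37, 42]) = 198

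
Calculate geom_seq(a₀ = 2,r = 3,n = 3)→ [2, 6, 18]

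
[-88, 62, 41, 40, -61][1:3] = [62, 41]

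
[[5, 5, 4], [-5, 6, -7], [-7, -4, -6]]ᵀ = [[5, -5, -7], [5, 6, -4], [4, -7, -6]]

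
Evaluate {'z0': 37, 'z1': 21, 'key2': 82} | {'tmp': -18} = {'z0': 37, 'z1': 21, 'key2': 82, 'tmp': -18}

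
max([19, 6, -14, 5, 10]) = 19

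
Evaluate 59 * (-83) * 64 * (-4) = 1253632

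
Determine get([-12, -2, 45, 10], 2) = 45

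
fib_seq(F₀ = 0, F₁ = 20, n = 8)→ F_2 = F_1 + F_0 = 20
F_3 = F_2 + F_1 = 40
F_4 = F_3 + F_2 = 60
...
= [0, 20, 20, 40, 60, 100, 160, 260]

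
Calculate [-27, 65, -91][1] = 65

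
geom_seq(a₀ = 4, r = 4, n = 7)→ [4, 16, 64, 256, 1024, 4096, 16384]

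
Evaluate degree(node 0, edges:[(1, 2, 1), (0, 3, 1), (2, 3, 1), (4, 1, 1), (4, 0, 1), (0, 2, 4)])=incident: (0,3), (4,0), (0,2)
= 3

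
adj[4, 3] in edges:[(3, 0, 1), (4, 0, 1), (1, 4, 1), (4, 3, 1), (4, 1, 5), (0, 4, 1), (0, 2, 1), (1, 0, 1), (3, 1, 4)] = 1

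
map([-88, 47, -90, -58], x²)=[7744, 2209, 8100, 3364]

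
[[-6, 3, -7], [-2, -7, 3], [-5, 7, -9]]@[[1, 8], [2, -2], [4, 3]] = [[-28, -75], [-4, 7], [-27, -81]]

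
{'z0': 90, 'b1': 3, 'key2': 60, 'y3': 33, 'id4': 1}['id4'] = 1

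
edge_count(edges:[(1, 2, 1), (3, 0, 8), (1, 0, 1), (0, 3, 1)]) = 4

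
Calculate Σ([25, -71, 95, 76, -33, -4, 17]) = 25 + (-71) + 95 + 76 + (-33) + (-4) + 17
= 105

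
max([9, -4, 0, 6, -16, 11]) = 11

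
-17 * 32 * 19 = -10336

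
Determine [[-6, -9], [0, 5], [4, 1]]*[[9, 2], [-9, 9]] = C[0][0] = (-6)*(9) + (-9)*(-9) = 27
C[0][1] = (-6)*(2) + (-9)*(9) = -93
C[1][0] = (0)*(9) + (5)*(-9) = -45
C[1][1] = (0)*(2) + (5)*(9) = 45
C[2][0] = (4)*(9) + (1)*(-9) = 27
C[2][1] = (4)*(2) + (1)*(9) = 17
= [[27, -93], [-45, 45], [27, 17]]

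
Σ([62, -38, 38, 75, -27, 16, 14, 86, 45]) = 271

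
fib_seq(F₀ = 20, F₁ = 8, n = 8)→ F_2 = F_1 + F_0 = 28
F_3 = F_2 + F_1 = 36
F_4 = F_3 + F_2 = 64
...
= [20, 8, 28, 36, 64, 100, 164, 264]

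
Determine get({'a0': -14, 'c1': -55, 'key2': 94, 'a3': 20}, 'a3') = 20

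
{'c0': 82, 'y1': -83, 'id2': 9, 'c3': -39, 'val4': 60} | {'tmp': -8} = {'c0': 82, 'y1': -83, 'id2': 9, 'c3': -39, 'val4': 60, 'tmp': -8}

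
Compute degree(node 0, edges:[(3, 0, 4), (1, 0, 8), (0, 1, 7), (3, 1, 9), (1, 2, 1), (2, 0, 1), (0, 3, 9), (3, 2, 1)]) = 5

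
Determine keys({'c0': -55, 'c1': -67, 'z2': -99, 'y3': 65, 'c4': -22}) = ['c0', 'c1', 'z2', 'y3', 'c4']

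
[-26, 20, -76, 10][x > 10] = keep x where x > 10: -26✗, 20✓, -76✗, 10✗
= [20]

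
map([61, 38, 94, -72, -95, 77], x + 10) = [71, 48, 104, -62, -85, 87]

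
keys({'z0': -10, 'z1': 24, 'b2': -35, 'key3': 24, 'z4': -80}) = ['z0', 'z1', 'b2', 'key3', 'z4']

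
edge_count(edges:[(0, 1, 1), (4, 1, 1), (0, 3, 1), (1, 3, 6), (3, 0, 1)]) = 5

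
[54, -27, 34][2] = 34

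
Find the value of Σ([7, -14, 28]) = 7 + -14 + 28
= 21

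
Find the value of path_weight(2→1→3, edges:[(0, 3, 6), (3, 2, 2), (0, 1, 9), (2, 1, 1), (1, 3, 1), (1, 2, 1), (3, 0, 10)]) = w(2→1)=1 + w(1→3)=1
= 2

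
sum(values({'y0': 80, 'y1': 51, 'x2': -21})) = 80 + 51 + (-21)
= 110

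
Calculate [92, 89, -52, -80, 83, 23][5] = 23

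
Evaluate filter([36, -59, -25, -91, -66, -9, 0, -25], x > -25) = [36, -9, 0]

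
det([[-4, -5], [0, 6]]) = (-4)*(6) - (-5)*(0)
= -24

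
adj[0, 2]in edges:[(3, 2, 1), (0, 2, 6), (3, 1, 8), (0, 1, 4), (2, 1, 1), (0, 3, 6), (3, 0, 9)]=6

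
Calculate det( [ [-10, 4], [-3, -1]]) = (-10)*(-1) - (4)*(-3)
= 22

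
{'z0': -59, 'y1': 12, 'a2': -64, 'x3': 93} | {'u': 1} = {'z0': -59, 'y1': 12, 'a2': -64, 'x3': 93, 'u': 1}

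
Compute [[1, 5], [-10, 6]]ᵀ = [[1, -10], [5, 6]]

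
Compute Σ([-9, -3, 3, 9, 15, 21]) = 36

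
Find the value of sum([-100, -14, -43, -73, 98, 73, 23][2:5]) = -18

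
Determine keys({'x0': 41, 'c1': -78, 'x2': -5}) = ['x0', 'c1', 'x2']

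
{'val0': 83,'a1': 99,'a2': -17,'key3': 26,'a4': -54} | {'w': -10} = {'val0': 83, 'a1': 99, 'a2': -17, 'key3': 26, 'a4': -54, 'w': -10}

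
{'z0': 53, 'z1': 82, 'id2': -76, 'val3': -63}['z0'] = 53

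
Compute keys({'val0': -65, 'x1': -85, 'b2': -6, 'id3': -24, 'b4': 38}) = ['val0', 'x1', 'b2', 'id3', 'b4']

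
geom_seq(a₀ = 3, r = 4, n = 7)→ [3, 12, 48, 192, 768, 3072, 12288]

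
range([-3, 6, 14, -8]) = 22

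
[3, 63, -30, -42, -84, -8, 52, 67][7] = 67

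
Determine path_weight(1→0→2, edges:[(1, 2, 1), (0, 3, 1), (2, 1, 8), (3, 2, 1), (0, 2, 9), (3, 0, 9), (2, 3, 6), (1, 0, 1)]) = 10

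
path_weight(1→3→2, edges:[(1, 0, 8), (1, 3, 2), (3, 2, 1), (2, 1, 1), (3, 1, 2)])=3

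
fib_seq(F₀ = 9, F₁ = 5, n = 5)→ F_2 = F_1 + F_0 = 14
F_3 = F_2 + F_1 = 19
F_4 = F_3 + F_2 = 33
= [9, 5, 14, 19, 33]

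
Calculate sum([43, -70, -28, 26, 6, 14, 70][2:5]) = slice → [-28, 26, 6]
(-28) + 26 + 6
= 4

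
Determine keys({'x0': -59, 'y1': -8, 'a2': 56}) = ['x0', 'y1', 'a2']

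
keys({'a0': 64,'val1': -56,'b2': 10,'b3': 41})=['a0', 'val1', 'b2', 'b3']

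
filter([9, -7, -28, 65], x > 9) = [65]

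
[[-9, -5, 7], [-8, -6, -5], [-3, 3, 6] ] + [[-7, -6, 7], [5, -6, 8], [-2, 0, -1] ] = [[-16, -11, 14], [-3, -12, 3], [-5, 3, 5]]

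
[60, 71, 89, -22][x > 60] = [71, 89]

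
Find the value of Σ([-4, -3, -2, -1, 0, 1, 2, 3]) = -4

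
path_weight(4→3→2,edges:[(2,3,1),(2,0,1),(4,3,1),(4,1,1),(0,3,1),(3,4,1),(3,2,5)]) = w(4→3)=1 + w(3→2)=5
= 6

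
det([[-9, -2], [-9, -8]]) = (-9)*(-8) - (-2)*(-9)
= 54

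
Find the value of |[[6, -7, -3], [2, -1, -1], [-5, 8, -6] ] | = -68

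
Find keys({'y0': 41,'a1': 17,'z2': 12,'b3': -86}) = ['y0', 'a1', 'z2', 'b3']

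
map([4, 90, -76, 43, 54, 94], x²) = (4)²=16, (90)²=8100, (-76)²=5776, (43)²=1849, (54)²=2916, (94)²=8836
= [16, 8100, 5776, 1849, 2916, 8836]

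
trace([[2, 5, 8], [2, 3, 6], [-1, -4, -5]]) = diagonal: 2 + 3 + (-5)
= 0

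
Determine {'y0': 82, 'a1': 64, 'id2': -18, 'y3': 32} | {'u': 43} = {'y0': 82, 'a1': 64, 'id2': -18, 'y3': 32, 'u': 43}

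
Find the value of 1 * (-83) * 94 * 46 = -358892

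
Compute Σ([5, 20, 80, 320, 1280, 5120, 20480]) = 27305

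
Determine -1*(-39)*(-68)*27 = -71604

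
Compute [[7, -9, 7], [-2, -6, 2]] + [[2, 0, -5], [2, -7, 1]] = [[9, -9, 2], [0, -13, 3]]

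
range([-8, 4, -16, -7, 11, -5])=27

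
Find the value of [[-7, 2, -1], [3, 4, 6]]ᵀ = [[-7, 3], [2, 4], [-1, 6]]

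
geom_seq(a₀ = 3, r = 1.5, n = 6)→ a_0 = 3*1.5^0 = 3.0
a_1 = 3*1.5^1 = 4.5
a_2 = 3*1.5^2 = 6.75
...
= [3.0, 4.5, 6.75, 10.125, 15.1875, 22.78125]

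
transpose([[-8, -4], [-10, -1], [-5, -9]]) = [[-8, -10, -5], [-4, -1, -9]]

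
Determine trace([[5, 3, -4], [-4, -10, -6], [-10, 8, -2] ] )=diagonal: 5 + (-10) + (-2)
= -7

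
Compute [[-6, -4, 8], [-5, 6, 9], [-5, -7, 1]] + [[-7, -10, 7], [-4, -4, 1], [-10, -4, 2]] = [[-13, -14, 15], [-9, 2, 10], [-15, -11, 3]]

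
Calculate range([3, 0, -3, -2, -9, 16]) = 25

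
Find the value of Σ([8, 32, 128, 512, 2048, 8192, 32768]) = 43688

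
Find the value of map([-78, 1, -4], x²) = [6084, 1, 16]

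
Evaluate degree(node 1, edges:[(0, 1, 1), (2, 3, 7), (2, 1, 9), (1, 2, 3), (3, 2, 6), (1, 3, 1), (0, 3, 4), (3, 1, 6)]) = incident: (0,1), (2,1), (1,2), (1,3), (3,1)
= 5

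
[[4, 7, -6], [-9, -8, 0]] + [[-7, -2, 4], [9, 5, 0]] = [[-3, 5, -2], [0, -3, 0]]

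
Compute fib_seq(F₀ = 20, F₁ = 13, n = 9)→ F_2 = F_1 + F_0 = 33
F_3 = F_2 + F_1 = 46
F_4 = F_3 + F_2 = 79
...
= [20, 13, 33, 46, 79, 125, 204, 329, 533]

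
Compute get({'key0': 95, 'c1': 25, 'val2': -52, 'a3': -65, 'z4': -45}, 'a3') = -65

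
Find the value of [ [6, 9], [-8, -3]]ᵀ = [[6, -8], [9, -3]]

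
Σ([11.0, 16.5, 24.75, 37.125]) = 11.0 + 16.5 + 24.75 + 37.125
= 89.375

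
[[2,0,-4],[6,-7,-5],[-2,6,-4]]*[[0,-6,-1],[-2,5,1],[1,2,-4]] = [[-4, -20, 14], [9, -81, 7], [-16, 34, 24]]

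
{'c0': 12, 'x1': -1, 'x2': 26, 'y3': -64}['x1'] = -1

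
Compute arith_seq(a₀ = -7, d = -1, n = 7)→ [-7, -8, -9, -10, -11, -12, -13]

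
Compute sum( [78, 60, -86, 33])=85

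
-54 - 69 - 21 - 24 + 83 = -85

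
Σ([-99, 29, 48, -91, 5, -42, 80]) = -70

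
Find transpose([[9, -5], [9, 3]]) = [[9, 9], [-5, 3]]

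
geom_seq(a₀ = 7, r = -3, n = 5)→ [7, -21, 63, -189, 567]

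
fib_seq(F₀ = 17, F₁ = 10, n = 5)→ [17, 10, 27, 37, 64]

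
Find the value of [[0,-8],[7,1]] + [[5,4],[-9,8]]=[[5, -4], [-2, 9]]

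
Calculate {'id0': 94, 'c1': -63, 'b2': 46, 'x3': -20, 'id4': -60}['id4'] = -60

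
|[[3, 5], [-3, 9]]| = (3)*(9) - (5)*(-3)
= 42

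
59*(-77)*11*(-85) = 4247705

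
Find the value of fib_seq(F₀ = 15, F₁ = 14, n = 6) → [15, 14, 29, 43, 72, 115]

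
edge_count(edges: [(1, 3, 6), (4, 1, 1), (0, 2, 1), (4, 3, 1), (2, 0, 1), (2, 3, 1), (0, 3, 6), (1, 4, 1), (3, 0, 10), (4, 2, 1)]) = 10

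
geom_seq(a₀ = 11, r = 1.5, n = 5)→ a_0 = 11*1.5^0 = 11.0
a_1 = 11*1.5^1 = 16.5
a_2 = 11*1.5^2 = 24.75
...
= [11.0, 16.5, 24.75, 37.125, 55.6875]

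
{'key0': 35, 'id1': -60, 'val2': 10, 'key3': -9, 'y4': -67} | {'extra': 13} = {'key0': 35, 'id1': -60, 'val2': 10, 'key3': -9, 'y4': -67, 'extra': 13}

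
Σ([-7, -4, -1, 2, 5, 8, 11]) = 14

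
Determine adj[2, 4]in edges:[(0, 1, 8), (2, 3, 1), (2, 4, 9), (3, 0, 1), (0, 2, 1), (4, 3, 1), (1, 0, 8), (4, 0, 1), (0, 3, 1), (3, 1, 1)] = 9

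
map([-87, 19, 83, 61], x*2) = -87*2=-174, 19*2=38, 83*2=166, 61*2=122
= [-174, 38, 166, 122]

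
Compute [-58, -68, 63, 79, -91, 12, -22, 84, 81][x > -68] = [-58, 63, 79, 12, -22, 84, 81]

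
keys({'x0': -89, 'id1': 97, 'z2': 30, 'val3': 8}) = ['x0', 'id1', 'z2', 'val3']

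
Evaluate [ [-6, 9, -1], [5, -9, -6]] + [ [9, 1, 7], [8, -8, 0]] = [[3, 10, 6], [13, -17, -6]]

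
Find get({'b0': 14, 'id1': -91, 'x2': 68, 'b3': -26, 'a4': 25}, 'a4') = 25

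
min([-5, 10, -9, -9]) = -9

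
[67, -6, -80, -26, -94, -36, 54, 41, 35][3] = -26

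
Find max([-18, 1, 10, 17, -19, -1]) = 17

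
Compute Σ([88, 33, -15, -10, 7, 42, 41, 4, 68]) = 258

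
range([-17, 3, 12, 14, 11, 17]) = 34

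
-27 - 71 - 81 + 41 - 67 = -205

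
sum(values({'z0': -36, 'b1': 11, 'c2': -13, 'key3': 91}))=53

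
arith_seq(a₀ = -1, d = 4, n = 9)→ a_0 = -1 + 0*4 = -1
a_1 = -1 + 1*4 = 3
a_2 = -1 + 2*4 = 7
...
= [-1, 3, 7, 11, 15, 19, 23, 27, 31]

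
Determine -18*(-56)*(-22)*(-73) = 1618848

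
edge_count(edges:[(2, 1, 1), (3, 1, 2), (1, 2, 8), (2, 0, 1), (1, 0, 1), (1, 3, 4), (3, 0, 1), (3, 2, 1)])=8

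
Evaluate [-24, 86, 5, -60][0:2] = [-24, 86]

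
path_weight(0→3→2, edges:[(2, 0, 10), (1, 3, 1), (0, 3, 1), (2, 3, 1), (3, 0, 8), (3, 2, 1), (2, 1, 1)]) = 2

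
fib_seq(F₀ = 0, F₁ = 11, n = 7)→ [0, 11, 11, 22, 33, 55, 88]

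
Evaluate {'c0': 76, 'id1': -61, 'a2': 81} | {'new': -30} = {'c0': 76, 'id1': -61, 'a2': 81, 'new': -30}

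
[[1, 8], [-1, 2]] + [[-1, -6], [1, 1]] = [[0, 2], [0, 3]]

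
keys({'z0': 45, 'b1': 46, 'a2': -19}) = ['z0', 'b1', 'a2']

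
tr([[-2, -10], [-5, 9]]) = 7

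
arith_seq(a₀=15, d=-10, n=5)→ a_0 = 15 + 0*-10 = 15
a_1 = 15 + 1*-10 = 5
a_2 = 15 + 2*-10 = -5
...
= [15, 5, -5, -15, -25]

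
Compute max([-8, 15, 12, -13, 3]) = 15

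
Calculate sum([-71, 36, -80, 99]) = (-71) + 36 + (-80) + 99
= -16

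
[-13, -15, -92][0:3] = [-13, -15, -92]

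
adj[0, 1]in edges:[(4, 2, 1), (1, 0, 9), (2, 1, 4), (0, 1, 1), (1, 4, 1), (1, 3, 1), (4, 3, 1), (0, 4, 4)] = 1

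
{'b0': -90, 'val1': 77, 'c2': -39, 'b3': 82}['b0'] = -90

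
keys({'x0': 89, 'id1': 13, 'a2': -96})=['x0', 'id1', 'a2']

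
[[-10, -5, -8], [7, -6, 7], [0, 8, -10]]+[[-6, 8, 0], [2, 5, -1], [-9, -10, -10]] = [[-16, 3, -8], [9, -1, 6], [-9, -2, -20]]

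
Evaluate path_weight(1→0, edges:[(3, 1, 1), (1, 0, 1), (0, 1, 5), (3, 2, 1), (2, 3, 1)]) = 1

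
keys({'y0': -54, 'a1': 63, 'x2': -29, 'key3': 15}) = ['y0', 'a1', 'x2', 'key3']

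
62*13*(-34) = -27404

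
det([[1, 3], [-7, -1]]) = (1)*(-1) - (3)*(-7)
= 20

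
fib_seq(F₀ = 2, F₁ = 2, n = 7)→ [2, 2, 4, 6, 10, 16, 26]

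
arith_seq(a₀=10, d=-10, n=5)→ a_0 = 10 + 0*-10 = 10
a_1 = 10 + 1*-10 = 0
a_2 = 10 + 2*-10 = -10
...
= [10, 0, -10, -20, -30]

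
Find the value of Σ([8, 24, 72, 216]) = 320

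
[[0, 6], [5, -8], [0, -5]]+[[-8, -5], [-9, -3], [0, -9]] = [[-8, 1], [-4, -11], [0, -14]]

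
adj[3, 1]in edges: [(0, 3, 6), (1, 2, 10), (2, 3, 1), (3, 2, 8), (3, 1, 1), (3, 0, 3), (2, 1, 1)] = 1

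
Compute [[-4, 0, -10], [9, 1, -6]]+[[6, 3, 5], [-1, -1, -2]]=[[2, 3, -5], [8, 0, -8]]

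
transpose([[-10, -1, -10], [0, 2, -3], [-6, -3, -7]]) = [[-10, 0, -6], [-1, 2, -3], [-10, -3, -7]]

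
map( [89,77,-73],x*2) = [178, 154, -146]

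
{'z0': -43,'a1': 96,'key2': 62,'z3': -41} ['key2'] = 62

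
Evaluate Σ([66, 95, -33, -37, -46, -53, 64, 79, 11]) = 146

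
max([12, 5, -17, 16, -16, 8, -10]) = 16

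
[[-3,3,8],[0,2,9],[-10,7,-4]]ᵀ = [[-3, 0, -10], [3, 2, 7], [8, 9, -4]]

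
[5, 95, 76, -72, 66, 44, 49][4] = 66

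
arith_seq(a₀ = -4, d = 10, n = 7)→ [-4, 6, 16, 26, 36, 46, 56]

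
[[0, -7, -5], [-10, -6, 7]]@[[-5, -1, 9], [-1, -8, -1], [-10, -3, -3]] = [[57, 71, 22], [-14, 37, -105]]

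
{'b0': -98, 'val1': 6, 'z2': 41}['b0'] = -98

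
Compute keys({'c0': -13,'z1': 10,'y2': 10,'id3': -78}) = ['c0', 'z1', 'y2', 'id3']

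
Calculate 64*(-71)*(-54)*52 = 12759552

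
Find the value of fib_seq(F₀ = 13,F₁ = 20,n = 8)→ F_2 = F_1 + F_0 = 33
F_3 = F_2 + F_1 = 53
F_4 = F_3 + F_2 = 86
...
= [13, 20, 33, 53, 86, 139, 225, 364]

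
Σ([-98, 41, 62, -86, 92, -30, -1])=-20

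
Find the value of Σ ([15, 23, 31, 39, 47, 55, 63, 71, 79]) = 15 + 23 + 31 + 39 + 47 + 55 + 63 + 71 + 79
= 423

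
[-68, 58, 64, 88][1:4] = [58, 64, 88]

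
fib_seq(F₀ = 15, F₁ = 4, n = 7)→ [15, 4, 19, 23, 42, 65, 107]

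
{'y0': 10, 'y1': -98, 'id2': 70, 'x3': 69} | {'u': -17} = {'y0': 10, 'y1': -98, 'id2': 70, 'x3': 69, 'u': -17}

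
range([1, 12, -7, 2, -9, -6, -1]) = 21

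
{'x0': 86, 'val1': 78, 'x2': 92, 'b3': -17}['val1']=78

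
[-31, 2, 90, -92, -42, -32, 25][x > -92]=[-31, 2, 90, -42, -32, 25]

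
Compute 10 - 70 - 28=-88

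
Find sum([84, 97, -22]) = 159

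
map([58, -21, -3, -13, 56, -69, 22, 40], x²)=[3364, 441, 9, 169, 3136, 4761, 484, 1600]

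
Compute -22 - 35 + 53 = -4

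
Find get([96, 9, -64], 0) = 96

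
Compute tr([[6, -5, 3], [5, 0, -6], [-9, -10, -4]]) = 2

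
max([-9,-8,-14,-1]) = -1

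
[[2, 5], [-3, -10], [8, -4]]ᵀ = [[2, -3, 8], [5, -10, -4]]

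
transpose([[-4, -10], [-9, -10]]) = [[-4, -9], [-10, -10]]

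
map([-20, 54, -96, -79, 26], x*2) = -20*2=-40, 54*2=108, -96*2=-192, -79*2=-158, 26*2=52
= [-40, 108, -192, -158, 52]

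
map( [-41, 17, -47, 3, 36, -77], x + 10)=[-31, 27, -37, 13, 46, -67]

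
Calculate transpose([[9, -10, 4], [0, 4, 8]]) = [[9, 0], [-10, 4], [4, 8]]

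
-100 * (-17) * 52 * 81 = 7160400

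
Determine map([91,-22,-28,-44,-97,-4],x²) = [8281, 484, 784, 1936, 9409, 16]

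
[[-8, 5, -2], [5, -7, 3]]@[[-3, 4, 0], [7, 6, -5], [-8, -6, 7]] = [[75, 10, -39], [-88, -40, 56]]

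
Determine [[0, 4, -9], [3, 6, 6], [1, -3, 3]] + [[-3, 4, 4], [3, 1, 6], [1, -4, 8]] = [[-3, 8, -5], [6, 7, 12], [2, -7, 11]]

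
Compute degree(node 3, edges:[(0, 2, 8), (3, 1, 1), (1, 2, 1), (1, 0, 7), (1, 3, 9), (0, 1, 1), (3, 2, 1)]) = 3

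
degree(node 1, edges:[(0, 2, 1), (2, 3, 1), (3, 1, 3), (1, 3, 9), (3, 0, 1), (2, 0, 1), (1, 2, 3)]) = incident: (3,1), (1,3), (1,2)
= 3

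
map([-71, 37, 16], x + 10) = [-61, 47, 26]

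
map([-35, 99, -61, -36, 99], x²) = [1225, 9801, 3721, 1296, 9801]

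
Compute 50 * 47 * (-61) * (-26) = 3727100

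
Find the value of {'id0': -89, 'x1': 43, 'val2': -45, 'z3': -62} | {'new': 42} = {'id0': -89, 'x1': 43, 'val2': -45, 'z3': -62, 'new': 42}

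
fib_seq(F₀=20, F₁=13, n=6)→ [20, 13, 33, 46, 79, 125]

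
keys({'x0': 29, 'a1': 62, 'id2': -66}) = ['x0', 'a1', 'id2']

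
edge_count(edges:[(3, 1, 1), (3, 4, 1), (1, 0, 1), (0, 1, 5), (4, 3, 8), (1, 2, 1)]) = 6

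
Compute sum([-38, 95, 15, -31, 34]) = (-38) + 95 + 15 + (-31) + 34
= 75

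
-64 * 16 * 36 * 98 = -3612672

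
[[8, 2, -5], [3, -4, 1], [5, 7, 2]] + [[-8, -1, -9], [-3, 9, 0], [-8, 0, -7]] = [[0, 1, -14], [0, 5, 1], [-3, 7, -5]]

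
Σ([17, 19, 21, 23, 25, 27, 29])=161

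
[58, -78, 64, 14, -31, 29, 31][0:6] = [58, -78, 64, 14, -31, 29]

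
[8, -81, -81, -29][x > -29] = keep x where x > -29: 8✓, -81✗, -81✗, -29✗
= [8]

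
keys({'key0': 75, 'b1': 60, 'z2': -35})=['key0', 'b1', 'z2']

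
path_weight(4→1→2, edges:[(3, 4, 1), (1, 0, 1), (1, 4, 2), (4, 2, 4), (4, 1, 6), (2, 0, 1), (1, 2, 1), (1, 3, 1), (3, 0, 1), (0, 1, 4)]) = w(4→1)=6 + w(1→2)=1
= 7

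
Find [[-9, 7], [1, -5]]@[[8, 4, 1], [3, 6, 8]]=[[-51, 6, 47], [-7, -26, -39]]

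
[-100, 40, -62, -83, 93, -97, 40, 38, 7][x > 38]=keep x where x > 38: -100✗, 40✓, -62✗, -83✗, 93✓, -97✗, 40✓, 38✗, 7✗
= [40, 93, 40]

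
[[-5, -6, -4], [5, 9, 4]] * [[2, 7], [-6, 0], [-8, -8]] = C[0][0] = (-5)*(2) + (-6)*(-6) + (-4)*(-8) = 58
C[0][1] = (-5)*(7) + (-6)*(0) + (-4)*(-8) = -3
C[1][0] = (5)*(2) + (9)*(-6) + (4)*(-8) = -76
C[1][1] = (5)*(7) + (9)*(0) + (4)*(-8) = 3
= [[58, -3], [-76, 3]]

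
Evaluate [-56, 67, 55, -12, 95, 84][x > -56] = keep x where x > -56: -56✗, 67✓, 55✓, -12✓, 95✓, 84✓
= [67, 55, -12, 95, 84]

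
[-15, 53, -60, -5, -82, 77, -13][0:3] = [-15, 53, -60]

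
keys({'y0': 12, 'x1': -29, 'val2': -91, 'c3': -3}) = ['y0', 'x1', 'val2', 'c3']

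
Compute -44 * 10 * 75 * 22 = -726000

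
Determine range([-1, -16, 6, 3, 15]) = 31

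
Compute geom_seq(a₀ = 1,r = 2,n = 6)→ [1, 2, 4, 8, 16, 32]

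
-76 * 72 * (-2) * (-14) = -153216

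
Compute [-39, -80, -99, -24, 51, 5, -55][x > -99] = keep x where x > -99: -39✓, -80✓, -99✗, -24✓, 51✓, 5✓, -55✓
= [-39, -80, -24, 51, 5, -55]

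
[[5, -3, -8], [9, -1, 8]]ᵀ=[[5, 9], [-3, -1], [-8, 8]]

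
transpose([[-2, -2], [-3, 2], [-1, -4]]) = [[-2, -3, -1], [-2, 2, -4]]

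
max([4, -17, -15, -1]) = 4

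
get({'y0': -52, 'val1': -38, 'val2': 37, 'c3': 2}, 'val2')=37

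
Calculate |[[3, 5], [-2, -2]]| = 4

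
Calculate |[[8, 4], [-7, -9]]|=(8)*(-9) - (4)*(-7)
= -44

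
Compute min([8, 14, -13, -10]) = -13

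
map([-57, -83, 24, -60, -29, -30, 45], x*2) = [-114, -166, 48, -120, -58, -60, 90]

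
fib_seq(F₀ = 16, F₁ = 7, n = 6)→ [16, 7, 23, 30, 53, 83]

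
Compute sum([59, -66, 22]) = 15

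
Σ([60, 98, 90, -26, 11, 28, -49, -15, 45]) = 242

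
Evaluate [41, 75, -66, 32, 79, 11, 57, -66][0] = 41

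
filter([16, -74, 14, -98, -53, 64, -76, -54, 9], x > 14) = [16, 64]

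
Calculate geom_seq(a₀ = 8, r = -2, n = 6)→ a_0 = 8*(-2)^0 = 8
a_1 = 8*(-2)^1 = -16
a_2 = 8*(-2)^2 = 32
...
= [8, -16, 32, -64, 128, -256]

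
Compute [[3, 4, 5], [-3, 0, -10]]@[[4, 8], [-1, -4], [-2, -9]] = [[-2, -37], [8, 66]]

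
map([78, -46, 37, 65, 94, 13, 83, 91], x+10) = 78+10=88, -46+10=-36, 37+10=47, 65+10=75, 94+10=104, 13+10=23, 83+10=93, 91+10=101
= [88, -36, 47, 75, 104, 23, 93, 101]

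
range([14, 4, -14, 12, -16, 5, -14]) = 30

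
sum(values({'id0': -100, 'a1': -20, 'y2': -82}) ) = (-100) + (-20) + (-82)
= -202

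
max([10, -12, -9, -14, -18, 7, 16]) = 16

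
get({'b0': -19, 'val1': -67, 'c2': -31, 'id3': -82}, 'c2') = -31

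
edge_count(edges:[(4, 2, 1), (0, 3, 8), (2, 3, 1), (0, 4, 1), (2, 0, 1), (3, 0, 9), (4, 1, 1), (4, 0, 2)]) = 8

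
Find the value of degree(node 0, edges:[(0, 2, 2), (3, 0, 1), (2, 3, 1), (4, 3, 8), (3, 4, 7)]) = incident: (0,2), (3,0)
= 2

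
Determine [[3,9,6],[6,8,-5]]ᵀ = [[3, 6], [9, 8], [6, -5]]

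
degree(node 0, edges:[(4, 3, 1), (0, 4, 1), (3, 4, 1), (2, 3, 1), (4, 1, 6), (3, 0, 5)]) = incident: (0,4), (3,0)
= 2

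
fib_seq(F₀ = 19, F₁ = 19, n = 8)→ F_2 = F_1 + F_0 = 38
F_3 = F_2 + F_1 = 57
F_4 = F_3 + F_2 = 95
...
= [19, 19, 38, 57, 95, 152, 247, 399]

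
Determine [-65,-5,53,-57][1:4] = [-5, 53, -57]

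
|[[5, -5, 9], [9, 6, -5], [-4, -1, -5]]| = -365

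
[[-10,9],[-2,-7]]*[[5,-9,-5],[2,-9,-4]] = [[-32, 9, 14], [-24, 81, 38]]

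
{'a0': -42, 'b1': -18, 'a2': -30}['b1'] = -18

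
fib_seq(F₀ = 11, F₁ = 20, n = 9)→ F_2 = F_1 + F_0 = 31
F_3 = F_2 + F_1 = 51
F_4 = F_3 + F_2 = 82
...
= [11, 20, 31, 51, 82, 133, 215, 348, 563]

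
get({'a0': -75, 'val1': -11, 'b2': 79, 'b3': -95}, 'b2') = 79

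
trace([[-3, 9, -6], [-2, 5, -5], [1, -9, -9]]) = -7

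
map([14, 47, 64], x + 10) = 14+10=24, 47+10=57, 64+10=74
= [24, 57, 74]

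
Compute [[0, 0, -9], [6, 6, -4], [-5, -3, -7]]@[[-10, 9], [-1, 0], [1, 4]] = [[-9, -36], [-70, 38], [46, -73]]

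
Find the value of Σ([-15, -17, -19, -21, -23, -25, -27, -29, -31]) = (-15) + (-17) + (-19) + (-21) + (-23) + (-25) + (-27) + (-29) + (-31)
= -207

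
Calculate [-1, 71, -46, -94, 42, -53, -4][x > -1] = [71, 42]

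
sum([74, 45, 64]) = 183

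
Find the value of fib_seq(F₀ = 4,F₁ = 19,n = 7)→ [4, 19, 23, 42, 65, 107, 172]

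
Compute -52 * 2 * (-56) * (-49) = -285376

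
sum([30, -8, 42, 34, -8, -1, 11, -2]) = 98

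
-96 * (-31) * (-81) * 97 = -23382432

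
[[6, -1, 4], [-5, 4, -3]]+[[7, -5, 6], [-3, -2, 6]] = [[13, -6, 10], [-8, 2, 3]]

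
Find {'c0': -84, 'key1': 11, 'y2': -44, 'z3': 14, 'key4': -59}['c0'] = -84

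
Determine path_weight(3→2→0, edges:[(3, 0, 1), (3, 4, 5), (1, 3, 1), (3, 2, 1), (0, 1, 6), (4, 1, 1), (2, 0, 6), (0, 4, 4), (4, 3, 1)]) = w(3→2)=1 + w(2→0)=6
= 7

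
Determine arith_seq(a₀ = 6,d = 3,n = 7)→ [6, 9, 12, 15, 18, 21, 24]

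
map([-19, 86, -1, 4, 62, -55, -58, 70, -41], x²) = (-19)²=361, (86)²=7396, (-1)²=1, (4)²=16, (62)²=3844, (-55)²=3025, (-58)²=3364, (70)²=4900, (-41)²=1681
= [361, 7396, 1, 16, 3844, 3025, 3364, 4900, 1681]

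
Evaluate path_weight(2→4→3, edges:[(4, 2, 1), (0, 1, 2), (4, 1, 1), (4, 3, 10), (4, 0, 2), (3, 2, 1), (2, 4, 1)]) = 11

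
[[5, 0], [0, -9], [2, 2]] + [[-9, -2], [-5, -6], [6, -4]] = [[-4, -2], [-5, -15], [8, -2]]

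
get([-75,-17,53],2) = 53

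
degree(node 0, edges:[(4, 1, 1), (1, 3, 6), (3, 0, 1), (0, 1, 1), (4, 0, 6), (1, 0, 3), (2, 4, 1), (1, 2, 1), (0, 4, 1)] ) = 5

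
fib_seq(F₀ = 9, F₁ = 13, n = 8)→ F_2 = F_1 + F_0 = 22
F_3 = F_2 + F_1 = 35
F_4 = F_3 + F_2 = 57
...
= [9, 13, 22, 35, 57, 92, 149, 241]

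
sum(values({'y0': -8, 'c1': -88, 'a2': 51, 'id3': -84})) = -129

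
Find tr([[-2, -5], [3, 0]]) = diagonal: (-2) + 0
= -2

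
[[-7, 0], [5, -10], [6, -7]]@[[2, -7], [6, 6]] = [[-14, 49], [-50, -95], [-30, -84]]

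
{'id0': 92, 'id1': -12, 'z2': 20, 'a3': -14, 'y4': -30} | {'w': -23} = {'id0': 92, 'id1': -12, 'z2': 20, 'a3': -14, 'y4': -30, 'w': -23}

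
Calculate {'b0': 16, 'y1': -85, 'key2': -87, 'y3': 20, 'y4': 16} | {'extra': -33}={'b0': 16, 'y1': -85, 'key2': -87, 'y3': 20, 'y4': 16, 'extra': -33}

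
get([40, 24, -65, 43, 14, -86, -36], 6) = -36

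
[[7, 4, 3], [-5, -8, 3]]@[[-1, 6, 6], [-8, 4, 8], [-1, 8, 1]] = [[-42, 82, 77], [66, -38, -91]]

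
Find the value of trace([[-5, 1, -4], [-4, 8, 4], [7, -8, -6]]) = diagonal: (-5) + 8 + (-6)
= -3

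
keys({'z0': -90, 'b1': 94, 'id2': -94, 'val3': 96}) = ['z0', 'b1', 'id2', 'val3']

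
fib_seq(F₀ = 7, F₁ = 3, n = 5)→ [7, 3, 10, 13, 23]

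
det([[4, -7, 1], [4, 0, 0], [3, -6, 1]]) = (1)*(4)*det([[0, 0], [-6, 1]]) + (-1)*(-7)*det([[4, 0], [3, 1]]) + (1)*(1)*det([[4, 0], [3, -6]])
= 0 + 28 + -24
= 4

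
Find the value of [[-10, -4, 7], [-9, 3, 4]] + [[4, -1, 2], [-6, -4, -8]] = [[-6, -5, 9], [-15, -1, -4]]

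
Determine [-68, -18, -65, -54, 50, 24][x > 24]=keep x where x > 24: -68✗, -18✗, -65✗, -54✗, 50✓, 24✗
= [50]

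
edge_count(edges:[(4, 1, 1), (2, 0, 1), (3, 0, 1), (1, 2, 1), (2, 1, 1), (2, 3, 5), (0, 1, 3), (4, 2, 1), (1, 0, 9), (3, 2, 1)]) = 10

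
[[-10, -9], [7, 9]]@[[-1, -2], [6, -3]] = [[-44, 47], [47, -41]]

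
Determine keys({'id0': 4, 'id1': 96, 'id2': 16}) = ['id0', 'id1', 'id2']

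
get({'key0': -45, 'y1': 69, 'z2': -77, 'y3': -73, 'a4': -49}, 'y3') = -73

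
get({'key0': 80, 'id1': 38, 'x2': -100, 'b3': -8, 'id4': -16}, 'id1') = 38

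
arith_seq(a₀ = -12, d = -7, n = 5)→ [-12, -19, -26, -33, -40]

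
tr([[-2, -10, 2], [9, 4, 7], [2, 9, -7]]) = -5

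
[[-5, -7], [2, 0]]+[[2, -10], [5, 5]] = [[-3, -17], [7, 5]]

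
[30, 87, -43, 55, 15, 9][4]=15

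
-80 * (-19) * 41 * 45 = 2804400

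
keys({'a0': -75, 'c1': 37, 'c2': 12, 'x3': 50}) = ['a0', 'c1', 'c2', 'x3']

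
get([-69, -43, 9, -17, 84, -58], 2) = 9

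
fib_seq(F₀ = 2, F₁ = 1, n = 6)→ [2, 1, 3, 4, 7, 11]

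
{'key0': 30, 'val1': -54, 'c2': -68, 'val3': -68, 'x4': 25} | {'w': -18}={'key0': 30, 'val1': -54, 'c2': -68, 'val3': -68, 'x4': 25, 'w': -18}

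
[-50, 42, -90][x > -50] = [42]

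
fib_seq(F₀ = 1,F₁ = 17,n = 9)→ F_2 = F_1 + F_0 = 18
F_3 = F_2 + F_1 = 35
F_4 = F_3 + F_2 = 53
...
= [1, 17, 18, 35, 53, 88, 141, 229, 370]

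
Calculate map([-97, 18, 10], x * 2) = -97*2=-194, 18*2=36, 10*2=20
= [-194, 36, 20]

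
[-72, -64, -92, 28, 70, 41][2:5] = [-92, 28, 70]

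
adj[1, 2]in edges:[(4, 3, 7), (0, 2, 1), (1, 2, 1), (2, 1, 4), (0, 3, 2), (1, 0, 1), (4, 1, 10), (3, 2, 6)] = 1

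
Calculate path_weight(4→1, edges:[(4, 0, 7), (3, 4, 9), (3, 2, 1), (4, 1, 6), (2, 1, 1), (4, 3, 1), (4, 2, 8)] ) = w(4→1)=6
= 6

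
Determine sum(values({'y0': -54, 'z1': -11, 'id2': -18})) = -83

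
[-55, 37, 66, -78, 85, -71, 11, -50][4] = 85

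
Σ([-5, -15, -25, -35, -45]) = (-5) + (-15) + (-25) + (-35) + (-45)
= -125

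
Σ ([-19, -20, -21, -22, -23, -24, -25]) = -154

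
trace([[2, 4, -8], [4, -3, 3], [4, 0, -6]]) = diagonal: 2 + (-3) + (-6)
= -7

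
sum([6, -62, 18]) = -38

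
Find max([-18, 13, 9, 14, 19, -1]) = 19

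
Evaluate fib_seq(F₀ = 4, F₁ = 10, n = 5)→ [4, 10, 14, 24, 38]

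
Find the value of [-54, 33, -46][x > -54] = keep x where x > -54: -54✗, 33✓, -46✓
= [33, -46]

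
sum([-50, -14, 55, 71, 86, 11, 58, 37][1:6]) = slice → [-14, 55, 71, 86, 11]
(-14) + 55 + 71 + 86 + 11
= 209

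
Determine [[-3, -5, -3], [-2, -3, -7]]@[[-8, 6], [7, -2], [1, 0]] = C[0][0] = (-3)*(-8) + (-5)*(7) + (-3)*(1) = -14
C[0][1] = (-3)*(6) + (-5)*(-2) + (-3)*(0) = -8
C[1][0] = (-2)*(-8) + (-3)*(7) + (-7)*(1) = -12
C[1][1] = (-2)*(6) + (-3)*(-2) + (-7)*(0) = -6
= [[-14, -8], [-12, -6]]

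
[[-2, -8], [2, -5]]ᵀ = [[-2, 2], [-8, -5]]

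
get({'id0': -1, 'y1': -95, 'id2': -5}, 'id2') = -5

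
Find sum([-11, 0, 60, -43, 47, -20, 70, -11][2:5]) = slice → [60, -43, 47]
60 + (-43) + 47
= 64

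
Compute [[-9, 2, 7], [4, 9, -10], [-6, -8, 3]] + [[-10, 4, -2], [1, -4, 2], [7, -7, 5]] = [[-19, 6, 5], [5, 5, -8], [1, -15, 8]]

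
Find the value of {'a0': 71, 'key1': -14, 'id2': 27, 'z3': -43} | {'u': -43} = {'a0': 71, 'key1': -14, 'id2': 27, 'z3': -43, 'u': -43}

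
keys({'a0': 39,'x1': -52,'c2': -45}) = ['a0', 'x1', 'c2']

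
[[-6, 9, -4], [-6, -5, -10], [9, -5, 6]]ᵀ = [[-6, -6, 9], [9, -5, -5], [-4, -10, 6]]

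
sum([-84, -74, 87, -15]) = -86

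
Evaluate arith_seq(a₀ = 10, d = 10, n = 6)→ [10, 20, 30, 40, 50, 60]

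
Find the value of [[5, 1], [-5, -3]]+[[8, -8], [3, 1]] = [[13, -7], [-2, -2]]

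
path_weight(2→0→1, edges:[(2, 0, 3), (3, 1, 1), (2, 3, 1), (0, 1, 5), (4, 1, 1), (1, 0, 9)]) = w(2→0)=3 + w(0→1)=5
= 8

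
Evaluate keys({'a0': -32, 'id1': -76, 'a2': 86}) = ['a0', 'id1', 'a2']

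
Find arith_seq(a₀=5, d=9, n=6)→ a_0 = 5 + 0*9 = 5
a_1 = 5 + 1*9 = 14
a_2 = 5 + 2*9 = 23
...
= [5, 14, 23, 32, 41, 50]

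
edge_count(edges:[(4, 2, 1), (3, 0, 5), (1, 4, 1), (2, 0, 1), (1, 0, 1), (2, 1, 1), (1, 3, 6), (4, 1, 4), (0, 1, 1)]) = 9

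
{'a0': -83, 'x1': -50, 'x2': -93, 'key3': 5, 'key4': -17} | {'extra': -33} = {'a0': -83, 'x1': -50, 'x2': -93, 'key3': 5, 'key4': -17, 'extra': -33}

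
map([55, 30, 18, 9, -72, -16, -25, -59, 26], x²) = [3025, 900, 324, 81, 5184, 256, 625, 3481, 676]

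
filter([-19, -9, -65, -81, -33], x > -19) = [-9]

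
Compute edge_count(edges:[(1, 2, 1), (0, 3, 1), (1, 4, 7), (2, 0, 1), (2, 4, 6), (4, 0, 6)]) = 6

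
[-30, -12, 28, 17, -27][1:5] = [-12, 28, 17, -27]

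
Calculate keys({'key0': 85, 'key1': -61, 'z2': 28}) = ['key0', 'key1', 'z2']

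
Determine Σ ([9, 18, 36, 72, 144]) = 9 + 18 + 36 + 72 + 144
= 279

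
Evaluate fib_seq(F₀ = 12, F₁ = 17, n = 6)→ F_2 = F_1 + F_0 = 29
F_3 = F_2 + F_1 = 46
F_4 = F_3 + F_2 = 75
...
= [12, 17, 29, 46, 75, 121]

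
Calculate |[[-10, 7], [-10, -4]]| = (-10)*(-4) - (7)*(-10)
= 110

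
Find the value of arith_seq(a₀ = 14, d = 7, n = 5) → [14, 21, 28, 35, 42]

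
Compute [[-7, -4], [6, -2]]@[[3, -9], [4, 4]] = C[0][0] = (-7)*(3) + (-4)*(4) = -37
C[0][1] = (-7)*(-9) + (-4)*(4) = 47
C[1][0] = (6)*(3) + (-2)*(4) = 10
C[1][1] = (6)*(-9) + (-2)*(4) = -62
= [[-37, 47], [10, -62]]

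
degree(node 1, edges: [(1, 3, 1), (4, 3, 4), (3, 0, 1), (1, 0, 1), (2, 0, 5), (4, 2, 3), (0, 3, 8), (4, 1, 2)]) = incident: (1,3), (1,0), (4,1)
= 3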